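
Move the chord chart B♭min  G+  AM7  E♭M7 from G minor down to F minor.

Abmin F+ GM7 DbM7

G minor down to F minor is a major second; each chord root moves by that interval while the quality stays the same.
B♭min: root B♭ down a major second → Ab, giving Abmin.
G+: root G down a major second → F, giving F+.
AM7: root A down a major second → G, giving GM7.
E♭M7: root E♭ down a major second → Db, giving DbM7.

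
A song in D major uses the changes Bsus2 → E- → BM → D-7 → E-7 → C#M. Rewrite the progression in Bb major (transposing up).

Gsus2 C- GM Bb-7 C-7 AM

D major up to Bb major is a minor sixth; each chord root moves by that interval while the quality stays the same.
Bsus2: root B up a minor sixth → G, giving Gsus2.
E-: root E up a minor sixth → C, giving C-.
BM: root B up a minor sixth → G, giving GM.
D-7: root D up a minor sixth → Bb, giving Bb-7.
E-7: root E up a minor sixth → C, giving C-7.
C#M: root C# up a minor sixth → A, giving AM.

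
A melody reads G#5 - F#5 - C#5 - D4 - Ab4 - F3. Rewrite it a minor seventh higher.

F#6 E6 B5 C5 Gb5 Eb4

A minor seventh up from G#5 gives F#6.
A minor seventh up from F#5 gives E6.
C#5 up a minor seventh is B5.
D4: a seventh up reaches C, and 10 semitones makes it C5.
Ab4: a seventh up reaches G, and 10 semitones makes it Gb5.
F3: a seventh up reaches E, and 10 semitones makes it Eb4.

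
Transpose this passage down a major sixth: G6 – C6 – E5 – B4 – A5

Bb5 Eb5 G4 D4 C5

G6: a sixth down reaches B, and 9 semitones makes it Bb5.
A major sixth down from C6 gives Eb5.
E5: a sixth down reaches G, and 9 semitones makes it G4.
B4: a sixth down reaches D, and 9 semitones makes it D4.
A5: a sixth down reaches C, and 9 semitones makes it C5.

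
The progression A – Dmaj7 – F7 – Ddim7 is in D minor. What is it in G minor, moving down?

D minor down to G minor is a perfect fifth; each chord root moves by that interval while the quality stays the same.
A: root A down a perfect fifth → D, giving D.
Dmaj7: root D down a perfect fifth → G, giving Gmaj7.
F7: root F down a perfect fifth → Bb, giving Bb7.
Ddim7: root D down a perfect fifth → G, giving Gdim7.

D Gmaj7 Bb7 Gdim7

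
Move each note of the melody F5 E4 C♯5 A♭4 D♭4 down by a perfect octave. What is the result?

F4 E3 C#4 Ab3 Db3

F5 to F4
E4 to E3
C#5 to C#4
Ab4 to Ab3
Db4 to Db3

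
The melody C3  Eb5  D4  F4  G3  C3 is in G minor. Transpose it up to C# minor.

F#3 A5 G#4 B4 C#4 F#3

G minor to C# minor up is an augmented fourth, so every note moves up by that interval.
C3 → F#3
Eb5 → A5
D4 → G#4
F4 → B4
G3 → C#4
C3 → F#3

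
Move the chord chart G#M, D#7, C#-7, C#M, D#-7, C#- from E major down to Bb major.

DM A7 G-7 GM A-7 G-

E major down to Bb major is an augmented fourth; each chord root moves by that interval while the quality stays the same.
G#M: root G# down an augmented fourth → D, giving DM.
D#7: root D# down an augmented fourth → A, giving A7.
C#-7: root C# down an augmented fourth → G, giving G-7.
C#M: root C# down an augmented fourth → G, giving GM.
D#-7: root D# down an augmented fourth → A, giving A-7.
C#-: root C# down an augmented fourth → G, giving G-.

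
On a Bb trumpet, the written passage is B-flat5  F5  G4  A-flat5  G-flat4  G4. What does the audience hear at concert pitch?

The Bb trumpet sounds a major second below written, so transpose each written note down a major second.
Bb5 → Ab5
F5 → Eb5
G4 → F4
Ab5 → Gb5
Gb4 → Fb4
G4 → F4

Ab5 Eb5 F4 Gb5 Fb4 F4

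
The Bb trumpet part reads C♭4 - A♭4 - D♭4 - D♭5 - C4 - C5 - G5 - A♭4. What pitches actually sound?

The Bb trumpet sounds a major second below written, so transpose each written note down a major second.
Cb4 -> Bbb3
Ab4 -> Gb4
Db4 -> Cb4
Db5 -> Cb5
C4 -> Bb3
C5 -> Bb4
G5 -> F5
Ab4 -> Gb4

Bbb3 Gb4 Cb4 Cb5 Bb3 Bb4 F5 Gb4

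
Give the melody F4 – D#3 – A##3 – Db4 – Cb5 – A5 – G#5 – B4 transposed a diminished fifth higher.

F4 to Cb5
D#3 to A3
A##3 to E#4
Db4 to Abb4
Cb5 to Gbb5
A5 to Eb6
G#5 to D6
B4 to F5

Cb5 A3 E#4 Abb4 Gbb5 Eb6 D6 F5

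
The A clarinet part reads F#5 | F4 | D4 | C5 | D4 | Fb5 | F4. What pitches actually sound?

D#5 D4 B3 A4 B3 Db5 D4

The A clarinet sounds a minor third below written, so transpose each written note down a minor third.
F#5 → D#5
F4 → D4
D4 → B3
C5 → A4
D4 → B3
Fb5 → Db5
F4 → D4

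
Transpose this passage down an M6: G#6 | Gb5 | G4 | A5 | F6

G#6: a sixth down reaches B, and 9 semitones makes it B5.
Gb5: a sixth down reaches B, and 9 semitones makes it Bbb4.
G4: a sixth down reaches B, and 9 semitones makes it Bb3.
A5 down a major sixth is C5.
F6: a sixth down reaches A, and 9 semitones makes it Ab5.

B5 Bbb4 Bb3 C5 Ab5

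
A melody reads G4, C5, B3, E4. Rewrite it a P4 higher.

C5 F5 E4 A4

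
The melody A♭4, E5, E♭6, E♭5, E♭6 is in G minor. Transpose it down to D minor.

Eb4 B4 Bb5 Bb4 Bb5

G minor to D minor down is a perfect fourth, so every note moves down by that interval.
Ab4 to Eb4
E5 to B4
Eb6 to Bb5
Eb5 to Bb4
Eb6 to Bb5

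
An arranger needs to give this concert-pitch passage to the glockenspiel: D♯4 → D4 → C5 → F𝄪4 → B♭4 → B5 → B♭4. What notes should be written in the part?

D#2 D2 C3 F##2 Bb2 B3 Bb2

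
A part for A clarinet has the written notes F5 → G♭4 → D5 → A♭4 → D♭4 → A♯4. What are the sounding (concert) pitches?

Written C4 on the A clarinet sounds as A3, a minor third lower; apply that shift to every note.
F5 -> D5
Gb4 -> Eb4
D5 -> B4
Ab4 -> F4
Db4 -> Bb3
A#4 -> F##4

D5 Eb4 B4 F4 Bb3 F##4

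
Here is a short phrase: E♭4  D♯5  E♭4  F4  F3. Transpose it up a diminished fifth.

Bbb4 A5 Bbb4 Cb5 Cb4

Eb4 up a diminished fifth is Bbb4.
A diminished fifth up from D#5 gives A5.
A diminished fifth up from Eb4 gives Bbb4.
A diminished fifth up from F4 gives Cb5.
F3: a fifth up reaches C, and 6 semitones makes it Cb4.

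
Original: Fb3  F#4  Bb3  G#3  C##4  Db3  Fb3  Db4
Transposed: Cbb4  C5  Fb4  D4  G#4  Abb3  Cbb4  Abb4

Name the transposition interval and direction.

Take the first pair: Fb3 → Cbb4. F to C spans 5 letter names, so the interval is some kind of fifth.
Fb3 to Cbb4 is 6 semitones, which makes it a diminished fifth; the second version is higher, so the direction is up.
Checking another pair — Db4 → Abb4 — gives the same interval.

up a diminished fifth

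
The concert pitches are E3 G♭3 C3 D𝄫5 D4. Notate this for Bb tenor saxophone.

The Bb tenor saxophone sounds a major ninth below written, so the written part must be a major ninth above concert — transpose each note up.
E3 -> F#4
Gb3 -> Ab4
C3 -> D4
Dbb5 -> Ebb6
D4 -> E5

F#4 Ab4 D4 Ebb6 E5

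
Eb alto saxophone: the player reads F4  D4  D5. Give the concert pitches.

Ab3 F3 F4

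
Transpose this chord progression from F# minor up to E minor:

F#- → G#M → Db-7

F# minor up to E minor is a minor seventh; each chord root moves by that interval while the quality stays the same.
F#-: root F# up a minor seventh → E, giving E-.
G#M: root G# up a minor seventh → F#, giving F#M.
Db-7: root Db up a minor seventh → Cb, giving Cb-7.

E- F#M Cb-7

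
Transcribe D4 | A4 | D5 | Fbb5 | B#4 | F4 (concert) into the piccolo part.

D3 A3 D4 Fbb4 B#3 F3

Written C4 sounds as C5 on the piccolo, so concert pitches are written a perfect octave down.
D4 to D3
A4 to A3
D5 to D4
Fbb5 to Fbb4
B#4 to B#3
F4 to F3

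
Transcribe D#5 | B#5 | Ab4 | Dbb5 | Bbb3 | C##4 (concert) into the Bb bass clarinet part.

E#6 C##7 Bb5 Ebb6 Cb5 D##5

The Bb bass clarinet sounds a major ninth below written, so the written part must be a major ninth above concert — transpose each note up.
D#5 → E#6
B#5 → C##7
Ab4 → Bb5
Dbb5 → Ebb6
Bbb3 → Cb5
C##4 → D##5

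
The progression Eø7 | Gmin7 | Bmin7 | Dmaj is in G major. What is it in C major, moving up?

Aø7 Cmin7 Emin7 Gmaj

G major up to C major is a perfect fourth; each chord root moves by that interval while the quality stays the same.
Eø7: root E up a perfect fourth → A, giving Aø7.
Gmin7: root G up a perfect fourth → C, giving Cmin7.
Bmin7: root B up a perfect fourth → E, giving Emin7.
Dmaj: root D up a perfect fourth → G, giving Gmaj.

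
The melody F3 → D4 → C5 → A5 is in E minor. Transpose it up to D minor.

From E up to D is a minor seventh; apply that to each pitch.
F3 gives Eb4
D4 gives C5
C5 gives Bb5
A5 gives G6

Eb4 C5 Bb5 G6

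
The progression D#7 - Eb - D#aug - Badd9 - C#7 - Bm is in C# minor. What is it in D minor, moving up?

C# minor up to D minor is a minor second; each chord root moves by that interval while the quality stays the same.
D#7: root D# up a minor second → E, giving E7.
Eb: root Eb up a minor second → Fb, giving Fb.
D#aug: root D# up a minor second → E, giving Eaug.
Badd9: root B up a minor second → C, giving Cadd9.
C#7: root C# up a minor second → D, giving D7.
Bm: root B up a minor second → C, giving Cm.

E7 Fb Eaug Cadd9 D7 Cm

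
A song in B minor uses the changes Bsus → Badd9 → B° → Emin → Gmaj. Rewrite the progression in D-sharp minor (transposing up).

B minor up to D-sharp minor is a major third; each chord root moves by that interval while the quality stays the same.
Bsus: root B up a major third → D#, giving D#sus.
Badd9: root B up a major third → D#, giving D#add9.
B°: root B up a major third → D#, giving D#°.
Emin: root E up a major third → G#, giving G#min.
Gmaj: root G up a major third → B, giving Bmaj.

D#sus D#add9 D#° G#min Bmaj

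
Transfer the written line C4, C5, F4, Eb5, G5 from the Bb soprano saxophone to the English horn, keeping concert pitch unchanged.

F4 F5 Bb4 Ab5 C6

First find concert pitch: the Bb soprano saxophone sounds a major second below written, so C4 C5 F4 Eb5 G5 sounds Bb3 Bb4 Eb4 Db5 F5.
Then write for English horn: it sounds a perfect fifth below written, so the part must be a perfect fifth above concert.
Bb3 → F4
Bb4 → F5
Eb4 → Bb4
Db5 → Ab5
F5 → C6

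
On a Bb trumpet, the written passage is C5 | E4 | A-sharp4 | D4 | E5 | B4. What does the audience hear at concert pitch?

Bb4 D4 G#4 C4 D5 A4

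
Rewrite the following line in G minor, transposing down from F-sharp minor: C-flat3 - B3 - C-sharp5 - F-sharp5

F-sharp minor to G minor down is a major seventh, so every note moves down by that interval.
Cb3 gives Dbb2
B3 gives C3
C#5 gives D4
F#5 gives G4

Dbb2 C3 D4 G4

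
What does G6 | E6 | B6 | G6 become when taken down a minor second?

F#6 D#6 A#6 F#6

A minor second down from G6 gives F#6.
E6 down a minor second is D#6.
B6 down a minor second is A#6.
G6 down a minor second is F#6.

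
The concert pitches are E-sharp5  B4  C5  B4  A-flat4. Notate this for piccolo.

E#4 B3 C4 B3 Ab3

Written C4 sounds as C5 on the piccolo, so concert pitches are written a perfect octave down.
E#5 to E#4
B4 to B3
C5 to C4
B4 to B3
Ab4 to Ab3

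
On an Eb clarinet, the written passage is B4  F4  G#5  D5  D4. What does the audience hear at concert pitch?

Written C4 on the Eb clarinet sounds as Eb4, a minor third higher; apply that shift to every note.
B4 → D5
F4 → Ab4
G#5 → B5
D5 → F5
D4 → F4

D5 Ab4 B5 F5 F4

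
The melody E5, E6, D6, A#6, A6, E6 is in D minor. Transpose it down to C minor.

D5 D6 C6 G#6 G6 D6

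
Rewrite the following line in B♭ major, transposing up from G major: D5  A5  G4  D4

F5 C6 Bb4 F4

From G up to B♭ is a minor third; apply that to each pitch.
D5 -> F5
A5 -> C6
G4 -> Bb4
D4 -> F4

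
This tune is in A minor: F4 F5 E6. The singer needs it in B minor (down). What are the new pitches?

G3 G4 F#5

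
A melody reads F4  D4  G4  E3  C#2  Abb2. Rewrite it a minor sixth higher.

F4 → Db5
D4 → Bb4
G4 → Eb5
E3 → C4
C#2 → A2
Abb2 → Fbb3

Db5 Bb4 Eb5 C4 A2 Fbb3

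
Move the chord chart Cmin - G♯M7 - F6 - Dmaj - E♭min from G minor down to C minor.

Fmin C#M7 Bb6 Gmaj Abmin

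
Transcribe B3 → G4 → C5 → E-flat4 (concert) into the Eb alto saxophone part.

Written C4 sounds as Eb3 on the Eb alto saxophone, so concert pitches are written a major sixth up.
B3 gives G#4
G4 gives E5
C5 gives A5
Eb4 gives C5

G#4 E5 A5 C5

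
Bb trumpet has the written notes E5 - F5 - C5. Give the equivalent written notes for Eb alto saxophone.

First find concert pitch: the Bb trumpet sounds a major second below written, so E5 F5 C5 sounds D5 Eb5 Bb4.
Then write for Eb alto saxophone: it sounds a major sixth below written, so the part must be a major sixth above concert.
D5 → B5
Eb5 → C6
Bb4 → G5

B5 C6 G5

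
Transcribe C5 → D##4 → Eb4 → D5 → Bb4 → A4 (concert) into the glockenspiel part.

C3 D##2 Eb2 D3 Bb2 A2

Written C4 sounds as C6 on the glockenspiel, so concert pitches are written a perfect fifteenth down.
C5 to C3
D##4 to D##2
Eb4 to Eb2
D5 to D3
Bb4 to Bb2
A4 to A2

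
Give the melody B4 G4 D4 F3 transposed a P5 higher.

F#5 D5 A4 C4

B4 → F#5
G4 → D5
D4 → A4
F3 → C4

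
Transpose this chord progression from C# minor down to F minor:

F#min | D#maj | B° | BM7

Bbmin Gmaj Eb° EbM7

C# minor down to F minor is an augmented fifth; each chord root moves by that interval while the quality stays the same.
F#min: root F# down an augmented fifth → Bb, giving Bbmin.
D#maj: root D# down an augmented fifth → G, giving Gmaj.
B°: root B down an augmented fifth → Eb, giving Eb°.
BM7: root B down an augmented fifth → Eb, giving EbM7.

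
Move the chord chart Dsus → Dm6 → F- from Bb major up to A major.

Bb major up to A major is a major seventh; each chord root moves by that interval while the quality stays the same.
Dsus: root D up a major seventh → C#, giving C#sus.
Dm6: root D up a major seventh → C#, giving C#m6.
F-: root F up a major seventh → E, giving E-.

C#sus C#m6 E-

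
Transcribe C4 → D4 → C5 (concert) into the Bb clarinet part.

Written C4 sounds as Bb3 on the Bb clarinet, so concert pitches are written a major second up.
C4 -> D4
D4 -> E4
C5 -> D5

D4 E4 D5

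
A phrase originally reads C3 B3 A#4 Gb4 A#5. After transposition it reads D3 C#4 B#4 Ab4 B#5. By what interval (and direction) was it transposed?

Take the first pair: C3 → D3. C to D spans 2 letter names, so the interval is some kind of second.
C3 to D3 is 2 semitones, which makes it a major second; the second version is higher, so the direction is up.
Checking another pair — A#5 → B#5 — gives the same interval.

up a major second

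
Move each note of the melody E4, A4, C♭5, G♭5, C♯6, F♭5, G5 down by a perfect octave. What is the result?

E3 A3 Cb4 Gb4 C#5 Fb4 G4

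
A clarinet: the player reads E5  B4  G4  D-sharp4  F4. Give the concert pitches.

Written C4 on the A clarinet sounds as A3, a minor third lower; apply that shift to every note.
E5 becomes C#5
B4 becomes G#4
G4 becomes E4
D#4 becomes B#3
F4 becomes D4

C#5 G#4 E4 B#3 D4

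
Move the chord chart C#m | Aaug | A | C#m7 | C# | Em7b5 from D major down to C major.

Bm Gaug G Bm7 B Dm7b5

D major down to C major is a major second; each chord root moves by that interval while the quality stays the same.
C#m: root C# down a major second → B, giving Bm.
Aaug: root A down a major second → G, giving Gaug.
A: root A down a major second → G, giving G.
C#m7: root C# down a major second → B, giving Bm7.
C#: root C# down a major second → B, giving B.
Em7b5: root E down a major second → D, giving Dm7b5.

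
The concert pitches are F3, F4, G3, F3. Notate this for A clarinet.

Ab3 Ab4 Bb3 Ab3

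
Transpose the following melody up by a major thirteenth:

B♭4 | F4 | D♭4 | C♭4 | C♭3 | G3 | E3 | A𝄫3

Bb4: a thirteenth up reaches G, and 21 semitones makes it G6.
F4 up a major thirteenth is D6.
A major thirteenth up from Db4 gives Bb5.
Cb4: a thirteenth up reaches A, and 21 semitones makes it Ab5.
Cb3 up a major thirteenth is Ab4.
G3: a thirteenth up reaches E, and 21 semitones makes it E5.
E3 up a major thirteenth is C#5.
Abb3: a thirteenth up reaches F, and 21 semitones makes it Fb5.

G6 D6 Bb5 Ab5 Ab4 E5 C#5 Fb5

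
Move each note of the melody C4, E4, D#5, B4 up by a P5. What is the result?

G4 B4 A#5 F#5

C4 → G4
E4 → B4
D#5 → A#5
B4 → F#5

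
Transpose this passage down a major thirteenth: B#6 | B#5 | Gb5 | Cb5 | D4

D#5 D#4 Bbb3 Ebb3 F2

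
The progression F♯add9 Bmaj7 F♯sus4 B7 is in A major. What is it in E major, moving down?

C#add9 F#maj7 C#sus4 F#7

A major down to E major is a perfect fourth; each chord root moves by that interval while the quality stays the same.
F♯add9: root F♯ down a perfect fourth → C#, giving C#add9.
Bmaj7: root B down a perfect fourth → F#, giving F#maj7.
F♯sus4: root F♯ down a perfect fourth → C#, giving C#sus4.
B7: root B down a perfect fourth → F#, giving F#7.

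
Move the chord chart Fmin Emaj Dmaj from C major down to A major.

Dmin C#maj Bmaj

C major down to A major is a minor third; each chord root moves by that interval while the quality stays the same.
Fmin: root F down a minor third → D, giving Dmin.
Emaj: root E down a minor third → C#, giving C#maj.
Dmaj: root D down a minor third → B, giving Bmaj.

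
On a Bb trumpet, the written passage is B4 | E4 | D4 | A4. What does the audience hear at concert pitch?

Written C4 on the Bb trumpet sounds as Bb3, a major second lower; apply that shift to every note.
B4 -> A4
E4 -> D4
D4 -> C4
A4 -> G4

A4 D4 C4 G4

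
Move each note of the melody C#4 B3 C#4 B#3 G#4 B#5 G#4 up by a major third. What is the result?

E#4 D#4 E#4 D##4 B#4 D##6 B#4

A major third up from C#4 gives E#4.
A major third up from B3 gives D#4.
C#4 up a major third is E#4.
B#3 up a major third is D##4.
G#4: a third up reaches B, and 4 semitones makes it B#4.
B#5 up a major third is D##6.
G#4 up a major third is B#4.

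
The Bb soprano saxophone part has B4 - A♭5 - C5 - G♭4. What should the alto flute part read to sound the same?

First find concert pitch: the Bb soprano saxophone sounds a major second below written, so B4 A♭5 C5 G♭4 sounds A4 Gb5 Bb4 Fb4.
Then write for alto flute: it sounds a perfect fourth below written, so the part must be a perfect fourth above concert.
A4 → D5
Gb5 → Cb6
Bb4 → Eb5
Fb4 → Bbb4

D5 Cb6 Eb5 Bbb4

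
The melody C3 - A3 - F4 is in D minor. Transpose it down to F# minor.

From D down to F# is a minor sixth; apply that to each pitch.
C3 gives E2
A3 gives C#3
F4 gives A3

E2 C#3 A3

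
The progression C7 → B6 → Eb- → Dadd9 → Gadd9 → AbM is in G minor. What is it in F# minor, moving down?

B7 A#6 D- C#add9 F#add9 GM

G minor down to F# minor is a minor second; each chord root moves by that interval while the quality stays the same.
C7: root C down a minor second → B, giving B7.
B6: root B down a minor second → A#, giving A#6.
Eb-: root Eb down a minor second → D, giving D-.
Dadd9: root D down a minor second → C#, giving C#add9.
Gadd9: root G down a minor second → F#, giving F#add9.
AbM: root Ab down a minor second → G, giving GM.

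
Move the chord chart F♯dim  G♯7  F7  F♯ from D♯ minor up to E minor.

D♯ minor up to E minor is a minor second; each chord root moves by that interval while the quality stays the same.
F♯dim: root F♯ up a minor second → G, giving Gdim.
G♯7: root G♯ up a minor second → A, giving A7.
F7: root F up a minor second → Gb, giving Gb7.
F♯: root F♯ up a minor second → G, giving G.

Gdim A7 Gb7 G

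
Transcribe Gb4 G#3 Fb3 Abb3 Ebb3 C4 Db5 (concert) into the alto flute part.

Written C4 sounds as G3 on the alto flute, so concert pitches are written a perfect fourth up.
Gb4 -> Cb5
G#3 -> C#4
Fb3 -> Bbb3
Abb3 -> Dbb4
Ebb3 -> Abb3
C4 -> F4
Db5 -> Gb5

Cb5 C#4 Bbb3 Dbb4 Abb3 F4 Gb5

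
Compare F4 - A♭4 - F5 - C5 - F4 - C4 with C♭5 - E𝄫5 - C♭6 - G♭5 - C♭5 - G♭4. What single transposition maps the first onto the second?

up a diminished fifth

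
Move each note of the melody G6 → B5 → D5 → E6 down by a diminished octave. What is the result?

G#5 B#4 D#4 E#5

G6 down a diminished octave is G#5.
B5: an octave down reaches B, and 11 semitones makes it B#4.
D5: an octave down reaches D, and 11 semitones makes it D#4.
A diminished octave down from E6 gives E#5.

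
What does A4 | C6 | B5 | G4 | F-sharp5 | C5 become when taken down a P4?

A4 → E4
C6 → G5
B5 → F#5
G4 → D4
F#5 → C#5
C5 → G4

E4 G5 F#5 D4 C#5 G4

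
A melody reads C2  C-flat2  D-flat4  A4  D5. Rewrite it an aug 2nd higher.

D#2 D2 E4 B#4 E#5

C2: a second up reaches D, and 3 semitones makes it D#2.
An augmented second up from Cb2 gives D2.
Db4: a second up reaches E, and 3 semitones makes it E4.
A4 up an augmented second is B#4.
An augmented second up from D5 gives E#5.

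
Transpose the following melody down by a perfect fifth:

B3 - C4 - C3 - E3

A perfect fifth down from B3 gives E3.
A perfect fifth down from C4 gives F3.
C3: a fifth down reaches F, and 7 semitones makes it F2.
E3 down a perfect fifth is A2.

E3 F3 F2 A2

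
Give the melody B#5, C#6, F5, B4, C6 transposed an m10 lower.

G##4 A#4 D4 G#3 A4

B#5 -> G##4
C#6 -> A#4
F5 -> D4
B4 -> G#3
C6 -> A4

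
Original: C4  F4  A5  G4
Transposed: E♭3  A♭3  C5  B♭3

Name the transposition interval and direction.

From C4 to Eb3 is 6 letter names — a sixth of some quality.
Eb3 to C4 is 9 semitones, which makes it a major sixth; the second version is lower, so the direction is down.
Checking another pair — G4 → Bb3 — gives the same interval.

down a major sixth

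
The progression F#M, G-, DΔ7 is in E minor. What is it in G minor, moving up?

AM Bb- FΔ7

E minor up to G minor is a minor third; each chord root moves by that interval while the quality stays the same.
F#M: root F# up a minor third → A, giving AM.
G-: root G up a minor third → Bb, giving Bb-.
DΔ7: root D up a minor third → F, giving FΔ7.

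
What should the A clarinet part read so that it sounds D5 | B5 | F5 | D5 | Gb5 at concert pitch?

Written C4 sounds as A3 on the A clarinet, so concert pitches are written a minor third up.
D5 becomes F5
B5 becomes D6
F5 becomes Ab5
D5 becomes F5
Gb5 becomes Bbb5

F5 D6 Ab5 F5 Bbb5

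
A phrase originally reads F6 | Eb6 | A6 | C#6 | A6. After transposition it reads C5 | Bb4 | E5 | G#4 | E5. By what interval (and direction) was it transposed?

down a perfect eleventh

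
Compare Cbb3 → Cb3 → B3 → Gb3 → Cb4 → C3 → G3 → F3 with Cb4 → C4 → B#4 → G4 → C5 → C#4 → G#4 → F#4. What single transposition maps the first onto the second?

up an augmented octave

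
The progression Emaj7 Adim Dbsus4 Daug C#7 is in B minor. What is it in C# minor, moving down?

B minor down to C# minor is a minor seventh; each chord root moves by that interval while the quality stays the same.
Emaj7: root E down a minor seventh → F#, giving F#maj7.
Adim: root A down a minor seventh → B, giving Bdim.
Dbsus4: root Db down a minor seventh → Eb, giving Ebsus4.
Daug: root D down a minor seventh → E, giving Eaug.
C#7: root C# down a minor seventh → D#, giving D#7.

F#maj7 Bdim Ebsus4 Eaug D#7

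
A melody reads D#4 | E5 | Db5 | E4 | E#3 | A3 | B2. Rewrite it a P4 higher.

D#4 becomes G#4
E5 becomes A5
Db5 becomes Gb5
E4 becomes A4
E#3 becomes A#3
A3 becomes D4
B2 becomes E3

G#4 A5 Gb5 A4 A#3 D4 E3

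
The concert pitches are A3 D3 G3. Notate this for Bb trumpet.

Written C4 sounds as Bb3 on the Bb trumpet, so concert pitches are written a major second up.
A3 → B3
D3 → E3
G3 → A3

B3 E3 A3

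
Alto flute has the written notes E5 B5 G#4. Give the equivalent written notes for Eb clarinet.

First find concert pitch: the alto flute sounds a perfect fourth below written, so E5 B5 G#4 sounds B4 F#5 D#4.
Then write for Eb clarinet: it sounds a minor third above written, so the part must be a minor third below concert.
B4 → G#4
F#5 → D#5
D#4 → B#3

G#4 D#5 B#3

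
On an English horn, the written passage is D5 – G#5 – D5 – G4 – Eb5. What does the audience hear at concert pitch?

G4 C#5 G4 C4 Ab4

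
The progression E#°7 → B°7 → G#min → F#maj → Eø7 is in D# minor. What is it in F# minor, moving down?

D# minor down to F# minor is a major sixth; each chord root moves by that interval while the quality stays the same.
E#°7: root E# down a major sixth → G#, giving G#°7.
B°7: root B down a major sixth → D, giving D°7.
G#min: root G# down a major sixth → B, giving Bmin.
F#maj: root F# down a major sixth → A, giving Amaj.
Eø7: root E down a major sixth → G, giving Gø7.

G#°7 D°7 Bmin Amaj Gø7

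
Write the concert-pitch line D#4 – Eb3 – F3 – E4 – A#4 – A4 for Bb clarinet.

Written C4 sounds as Bb3 on the Bb clarinet, so concert pitches are written a major second up.
D#4 -> E#4
Eb3 -> F3
F3 -> G3
E4 -> F#4
A#4 -> B#4
A4 -> B4

E#4 F3 G3 F#4 B#4 B4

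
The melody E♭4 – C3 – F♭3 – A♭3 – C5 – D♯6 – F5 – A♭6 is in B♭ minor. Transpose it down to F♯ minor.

B3 G#2 C3 E3 G#4 A##5 C#5 E6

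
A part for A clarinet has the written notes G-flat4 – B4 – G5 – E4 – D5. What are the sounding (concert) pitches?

Eb4 G#4 E5 C#4 B4

Written C4 on the A clarinet sounds as A3, a minor third lower; apply that shift to every note.
Gb4 gives Eb4
B4 gives G#4
G5 gives E5
E4 gives C#4
D5 gives B4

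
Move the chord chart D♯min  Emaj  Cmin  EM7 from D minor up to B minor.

D minor up to B minor is a major sixth; each chord root moves by that interval while the quality stays the same.
D♯min: root D♯ up a major sixth → B#, giving B#min.
Emaj: root E up a major sixth → C#, giving C#maj.
Cmin: root C up a major sixth → A, giving Amin.
EM7: root E up a major sixth → C#, giving C#M7.

B#min C#maj Amin C#M7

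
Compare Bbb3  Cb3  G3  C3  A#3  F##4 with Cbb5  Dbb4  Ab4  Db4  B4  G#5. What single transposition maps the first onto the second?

From Bbb3 to Cbb5 is 9 letter names — a ninth of some quality.
Bbb3 to Cbb5 is 13 semitones, which makes it a minor ninth; the second version is higher, so the direction is up.
Checking another pair — F##4 → G#5 — gives the same interval.

up a minor ninth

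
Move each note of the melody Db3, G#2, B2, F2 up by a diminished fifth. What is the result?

Abb3 D3 F3 Cb3

Db3 up a diminished fifth is Abb3.
G#2 up a diminished fifth is D3.
A diminished fifth up from B2 gives F3.
F2: a fifth up reaches C, and 6 semitones makes it Cb3.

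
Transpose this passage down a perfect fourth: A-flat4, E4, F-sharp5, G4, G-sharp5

Eb4 B3 C#5 D4 D#5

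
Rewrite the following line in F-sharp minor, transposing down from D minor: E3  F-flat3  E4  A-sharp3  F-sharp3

G#2 Ab2 G#3 C##3 A#2

D minor to F-sharp minor down is a minor sixth, so every note moves down by that interval.
E3 becomes G#2
Fb3 becomes Ab2
E4 becomes G#3
A#3 becomes C##3
F#3 becomes A#2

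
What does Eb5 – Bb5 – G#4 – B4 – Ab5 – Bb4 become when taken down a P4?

Bb4 F5 D#4 F#4 Eb5 F4

Eb5 to Bb4
Bb5 to F5
G#4 to D#4
B4 to F#4
Ab5 to Eb5
Bb4 to F4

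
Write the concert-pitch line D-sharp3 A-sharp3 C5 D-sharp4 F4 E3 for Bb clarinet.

E#3 B#3 D5 E#4 G4 F#3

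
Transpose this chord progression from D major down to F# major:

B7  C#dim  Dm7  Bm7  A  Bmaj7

D#7 E#dim F#m7 D#m7 C# D#maj7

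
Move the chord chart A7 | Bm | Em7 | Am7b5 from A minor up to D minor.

A minor up to D minor is a perfect fourth; each chord root moves by that interval while the quality stays the same.
A7: root A up a perfect fourth → D, giving D7.
Bm: root B up a perfect fourth → E, giving Em.
Em7: root E up a perfect fourth → A, giving Am7.
Am7b5: root A up a perfect fourth → D, giving Dm7b5.

D7 Em Am7 Dm7b5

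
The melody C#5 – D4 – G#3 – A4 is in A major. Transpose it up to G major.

B5 C5 F#4 G5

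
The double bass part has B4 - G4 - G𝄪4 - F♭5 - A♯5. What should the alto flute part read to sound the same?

First find concert pitch: the double bass sounds a perfect octave below written, so B4 G4 G𝄪4 F♭5 A♯5 sounds B3 G3 G##3 Fb4 A#4.
Then write for alto flute: it sounds a perfect fourth below written, so the part must be a perfect fourth above concert.
B3 → E4
G3 → C4
G##3 → C##4
Fb4 → Bbb4
A#4 → D#5

E4 C4 C##4 Bbb4 D#5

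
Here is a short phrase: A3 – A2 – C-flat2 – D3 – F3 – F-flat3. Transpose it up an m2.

Bb3 Bb2 Dbb2 Eb3 Gb3 Gbb3

A3: a second up reaches B, and 1 semitone makes it Bb3.
A2 up a minor second is Bb2.
Cb2 up a minor second is Dbb2.
A minor second up from D3 gives Eb3.
F3: a second up reaches G, and 1 semitone makes it Gb3.
Fb3 up a minor second is Gbb3.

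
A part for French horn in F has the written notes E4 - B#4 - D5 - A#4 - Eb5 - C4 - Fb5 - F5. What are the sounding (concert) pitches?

A3 E#4 G4 D#4 Ab4 F3 Bbb4 Bb4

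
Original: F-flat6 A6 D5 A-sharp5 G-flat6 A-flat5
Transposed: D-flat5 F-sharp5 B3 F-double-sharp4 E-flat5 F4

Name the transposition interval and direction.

down a minor tenth

Take the first pair: Fb6 → Db5. F to D spans 10 letter names, so the interval is some kind of tenth.
Db5 to Fb6 is 15 semitones, which makes it a minor tenth; the second version is lower, so the direction is down.
Checking another pair — Ab5 → F4 — gives the same interval.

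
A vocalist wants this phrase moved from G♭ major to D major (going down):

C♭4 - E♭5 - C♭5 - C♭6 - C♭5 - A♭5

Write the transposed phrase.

From G♭ down to D is a diminished fourth; apply that to each pitch.
Cb4 to G3
Eb5 to B4
Cb5 to G4
Cb6 to G5
Cb5 to G4
Ab5 to E5

G3 B4 G4 G5 G4 E5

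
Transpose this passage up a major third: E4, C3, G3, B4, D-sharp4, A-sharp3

G#4 E3 B3 D#5 F##4 C##4

E4: a third up reaches G, and 4 semitones makes it G#4.
A major third up from C3 gives E3.
A major third up from G3 gives B3.
A major third up from B4 gives D#5.
D#4 up a major third is F##4.
A#3 up a major third is C##4.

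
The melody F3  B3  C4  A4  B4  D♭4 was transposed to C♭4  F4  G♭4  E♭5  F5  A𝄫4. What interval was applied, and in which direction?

From F3 to Cb4 is 5 letter names — a fifth of some quality.
F3 to Cb4 is 6 semitones, which makes it a diminished fifth; the second version is higher, so the direction is up.
Checking another pair — Db4 → Abb4 — gives the same interval.

up a diminished fifth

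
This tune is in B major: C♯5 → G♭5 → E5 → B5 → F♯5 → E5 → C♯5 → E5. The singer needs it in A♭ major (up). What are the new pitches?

B major to A♭ major up is a diminished seventh, so every note moves up by that interval.
C#5 -> Bb5
Gb5 -> Fbb6
E5 -> Db6
B5 -> Ab6
F#5 -> Eb6
E5 -> Db6
C#5 -> Bb5
E5 -> Db6

Bb5 Fbb6 Db6 Ab6 Eb6 Db6 Bb5 Db6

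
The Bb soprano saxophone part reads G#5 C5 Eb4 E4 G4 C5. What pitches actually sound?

F#5 Bb4 Db4 D4 F4 Bb4

The Bb soprano saxophone sounds a major second below written, so transpose each written note down a major second.
G#5 becomes F#5
C5 becomes Bb4
Eb4 becomes Db4
E4 becomes D4
G4 becomes F4
C5 becomes Bb4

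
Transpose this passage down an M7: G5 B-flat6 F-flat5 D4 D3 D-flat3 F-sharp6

Ab4 Cb6 Gbb4 Eb3 Eb2 Ebb2 G5

G5 gives Ab4
Bb6 gives Cb6
Fb5 gives Gbb4
D4 gives Eb3
D3 gives Eb2
Db3 gives Ebb2
F#6 gives G5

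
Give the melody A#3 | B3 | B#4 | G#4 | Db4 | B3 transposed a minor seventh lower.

B#2 C#3 C##4 A#3 Eb3 C#3

A#3: a seventh down reaches B, and 10 semitones makes it B#2.
B3 down a minor seventh is C#3.
B#4 down a minor seventh is C##4.
G#4 down a minor seventh is A#3.
Db4 down a minor seventh is Eb3.
B3 down a minor seventh is C#3.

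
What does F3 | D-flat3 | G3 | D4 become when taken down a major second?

Eb3 Cb3 F3 C4

A major second down from F3 gives Eb3.
Db3 down a major second is Cb3.
G3 down a major second is F3.
D4 down a major second is C4.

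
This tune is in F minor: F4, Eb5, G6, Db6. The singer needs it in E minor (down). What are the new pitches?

F minor to E minor down is a minor second, so every note moves down by that interval.
F4 to E4
Eb5 to D5
G6 to F#6
Db6 to C6

E4 D5 F#6 C6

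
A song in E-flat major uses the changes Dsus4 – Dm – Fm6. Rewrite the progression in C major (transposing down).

E-flat major down to C major is a minor third; each chord root moves by that interval while the quality stays the same.
Dsus4: root D down a minor third → B, giving Bsus4.
Dm: root D down a minor third → B, giving Bm.
Fm6: root F down a minor third → D, giving Dm6.

Bsus4 Bm Dm6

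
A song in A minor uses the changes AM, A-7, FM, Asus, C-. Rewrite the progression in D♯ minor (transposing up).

A minor up to D♯ minor is an augmented fourth; each chord root moves by that interval while the quality stays the same.
AM: root A up an augmented fourth → D#, giving D#M.
A-7: root A up an augmented fourth → D#, giving D#-7.
FM: root F up an augmented fourth → B, giving BM.
Asus: root A up an augmented fourth → D#, giving D#sus.
C-: root C up an augmented fourth → F#, giving F#-.

D#M D#-7 BM D#sus F#-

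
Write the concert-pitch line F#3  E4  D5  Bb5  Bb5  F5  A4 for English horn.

C#4 B4 A5 F6 F6 C6 E5

Written C4 sounds as F3 on the English horn, so concert pitches are written a perfect fifth up.
F#3 becomes C#4
E4 becomes B4
D5 becomes A5
Bb5 becomes F6
Bb5 becomes F6
F5 becomes C6
A4 becomes E5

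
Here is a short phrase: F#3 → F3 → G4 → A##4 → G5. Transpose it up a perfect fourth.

B3 Bb3 C5 D##5 C6

F#3 gives B3
F3 gives Bb3
G4 gives C5
A##4 gives D##5
G5 gives C6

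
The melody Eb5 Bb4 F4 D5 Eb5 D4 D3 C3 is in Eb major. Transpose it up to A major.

Eb major to A major up is an augmented fourth, so every note moves up by that interval.
Eb5 to A5
Bb4 to E5
F4 to B4
D5 to G#5
Eb5 to A5
D4 to G#4
D3 to G#3
C3 to F#3

A5 E5 B4 G#5 A5 G#4 G#3 F#3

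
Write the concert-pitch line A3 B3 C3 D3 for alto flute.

Written C4 sounds as G3 on the alto flute, so concert pitches are written a perfect fourth up.
A3 becomes D4
B3 becomes E4
C3 becomes F3
D3 becomes G3

D4 E4 F3 G3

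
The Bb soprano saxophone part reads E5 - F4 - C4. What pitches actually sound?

D5 Eb4 Bb3

The Bb soprano saxophone sounds a major second below written, so transpose each written note down a major second.
E5 to D5
F4 to Eb4
C4 to Bb3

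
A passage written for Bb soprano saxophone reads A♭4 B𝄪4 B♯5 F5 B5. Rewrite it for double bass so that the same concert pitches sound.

Gb5 A##5 A#6 Eb6 A6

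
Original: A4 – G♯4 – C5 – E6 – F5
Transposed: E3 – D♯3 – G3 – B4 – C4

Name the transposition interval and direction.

down a perfect eleventh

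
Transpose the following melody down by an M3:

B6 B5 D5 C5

G6 G5 Bb4 Ab4

B6 -> G6
B5 -> G5
D5 -> Bb4
C5 -> Ab4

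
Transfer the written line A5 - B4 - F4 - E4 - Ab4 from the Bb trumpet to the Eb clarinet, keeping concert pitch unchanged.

First find concert pitch: the Bb trumpet sounds a major second below written, so A5 B4 F4 E4 Ab4 sounds G5 A4 Eb4 D4 Gb4.
Then write for Eb clarinet: it sounds a minor third above written, so the part must be a minor third below concert.
G5 → E5
A4 → F#4
Eb4 → C4
D4 → B3
Gb4 → Eb4

E5 F#4 C4 B3 Eb4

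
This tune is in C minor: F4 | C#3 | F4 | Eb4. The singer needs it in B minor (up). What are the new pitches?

E5 B#3 E5 D5

From C up to B is a major seventh; apply that to each pitch.
F4 to E5
C#3 to B#3
F4 to E5
Eb4 to D5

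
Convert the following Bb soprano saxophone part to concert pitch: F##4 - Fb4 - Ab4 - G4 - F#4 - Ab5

The Bb soprano saxophone sounds a major second below written, so transpose each written note down a major second.
F##4 -> E#4
Fb4 -> Ebb4
Ab4 -> Gb4
G4 -> F4
F#4 -> E4
Ab5 -> Gb5

E#4 Ebb4 Gb4 F4 E4 Gb5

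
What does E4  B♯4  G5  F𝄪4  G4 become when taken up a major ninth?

F#5 C##6 A6 G##5 A5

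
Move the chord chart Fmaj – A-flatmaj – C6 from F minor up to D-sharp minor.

F minor up to D-sharp minor is an augmented sixth; each chord root moves by that interval while the quality stays the same.
Fmaj: root F up an augmented sixth → D#, giving D#maj.
A-flatmaj: root A-flat up an augmented sixth → F#, giving F#maj.
C6: root C up an augmented sixth → A#, giving A#6.

D#maj F#maj A#6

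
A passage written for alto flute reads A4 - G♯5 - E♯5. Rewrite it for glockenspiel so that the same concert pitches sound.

E2 D#3 B#2

First find concert pitch: the alto flute sounds a perfect fourth below written, so A4 G♯5 E♯5 sounds E4 D#5 B#4.
Then write for glockenspiel: it sounds a perfect fifteenth above written, so the part must be a perfect fifteenth below concert.
E4 → E2
D#5 → D#3
B#4 → B#2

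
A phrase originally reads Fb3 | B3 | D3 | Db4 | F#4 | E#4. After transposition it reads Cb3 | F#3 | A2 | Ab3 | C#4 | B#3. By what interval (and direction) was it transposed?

Take the first pair: Fb3 → Cb3. F to C spans 4 letter names, so the interval is some kind of fourth.
Cb3 to Fb3 is 5 semitones, which makes it a perfect fourth; the second version is lower, so the direction is down.
Checking another pair — E#4 → B#3 — gives the same interval.

down a perfect fourth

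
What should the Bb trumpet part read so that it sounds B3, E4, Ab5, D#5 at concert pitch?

C#4 F#4 Bb5 E#5

Written C4 sounds as Bb3 on the Bb trumpet, so concert pitches are written a major second up.
B3 to C#4
E4 to F#4
Ab5 to Bb5
D#5 to E#5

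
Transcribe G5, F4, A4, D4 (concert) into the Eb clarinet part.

The Eb clarinet sounds a minor third above written, so the written part must be a minor third below concert — transpose each note down.
G5 → E5
F4 → D4
A4 → F#4
D4 → B3

E5 D4 F#4 B3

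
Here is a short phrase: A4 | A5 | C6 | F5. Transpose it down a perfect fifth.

A4 down a perfect fifth is D4.
A5: a fifth down reaches D, and 7 semitones makes it D5.
C6 down a perfect fifth is F5.
F5: a fifth down reaches B, and 7 semitones makes it Bb4.

D4 D5 F5 Bb4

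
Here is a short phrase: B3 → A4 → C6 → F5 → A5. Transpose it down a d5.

B3 gives E#3
A4 gives D#4
C6 gives F#5
F5 gives B4
A5 gives D#5

E#3 D#4 F#5 B4 D#5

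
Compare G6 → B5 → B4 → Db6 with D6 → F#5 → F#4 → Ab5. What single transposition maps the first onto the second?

down a perfect fourth

From G6 to D6 is 4 letter names — a fourth of some quality.
D6 to G6 is 5 semitones, which makes it a perfect fourth; the second version is lower, so the direction is down.
Checking another pair — Db6 → Ab5 — gives the same interval.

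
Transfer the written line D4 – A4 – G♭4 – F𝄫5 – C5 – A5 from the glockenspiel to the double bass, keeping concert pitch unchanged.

First find concert pitch: the glockenspiel sounds a perfect fifteenth above written, so D4 A4 G♭4 F𝄫5 C5 A5 sounds D6 A6 Gb6 Fbb7 C7 A7.
Then write for double bass: it sounds a perfect octave below written, so the part must be a perfect octave above concert.
D6 → D7
A6 → A7
Gb6 → Gb7
Fbb7 → Fbb8
C7 → C8
A7 → A8

D7 A7 Gb7 Fbb8 C8 A8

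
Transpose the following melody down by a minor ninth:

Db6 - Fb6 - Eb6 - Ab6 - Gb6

C5 Eb5 D5 G5 F5

Db6 to C5
Fb6 to Eb5
Eb6 to D5
Ab6 to G5
Gb6 to F5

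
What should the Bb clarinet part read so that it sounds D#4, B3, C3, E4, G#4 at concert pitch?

E#4 C#4 D3 F#4 A#4

The Bb clarinet sounds a major second below written, so the written part must be a major second above concert — transpose each note up.
D#4 gives E#4
B3 gives C#4
C3 gives D3
E4 gives F#4
G#4 gives A#4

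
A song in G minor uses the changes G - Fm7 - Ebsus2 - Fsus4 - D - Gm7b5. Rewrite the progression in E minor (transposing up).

E Dm7 Csus2 Dsus4 B Em7b5

G minor up to E minor is a major sixth; each chord root moves by that interval while the quality stays the same.
G: root G up a major sixth → E, giving E.
Fm7: root F up a major sixth → D, giving Dm7.
Ebsus2: root Eb up a major sixth → C, giving Csus2.
Fsus4: root F up a major sixth → D, giving Dsus4.
D: root D up a major sixth → B, giving B.
Gm7b5: root G up a major sixth → E, giving Em7b5.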